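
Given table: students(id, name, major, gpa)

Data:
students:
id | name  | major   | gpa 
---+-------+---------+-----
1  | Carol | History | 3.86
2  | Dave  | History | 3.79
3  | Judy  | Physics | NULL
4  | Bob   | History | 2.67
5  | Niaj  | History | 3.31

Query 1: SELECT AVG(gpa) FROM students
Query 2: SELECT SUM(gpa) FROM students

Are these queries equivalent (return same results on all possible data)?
No, not equivalent

Query 1 returns: [(3.4074999999999998,)]
Query 2 returns: [(13.629999999999999,)]

Reason: AVG vs SUM give different aggregate values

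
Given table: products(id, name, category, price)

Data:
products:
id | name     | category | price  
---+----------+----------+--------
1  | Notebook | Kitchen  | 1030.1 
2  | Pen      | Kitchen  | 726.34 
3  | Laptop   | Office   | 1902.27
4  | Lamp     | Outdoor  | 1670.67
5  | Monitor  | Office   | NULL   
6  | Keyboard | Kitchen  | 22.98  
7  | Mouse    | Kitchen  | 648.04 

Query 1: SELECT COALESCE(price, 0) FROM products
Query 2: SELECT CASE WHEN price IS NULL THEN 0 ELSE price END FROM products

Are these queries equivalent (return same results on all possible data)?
Yes, equivalent

Both queries return: [(0,), (22.98,), (648.04,), (726.34,), (1030.1,), (1670.67,), (1902.27,)]

Reason: COALESCE vs CASE for NULL handling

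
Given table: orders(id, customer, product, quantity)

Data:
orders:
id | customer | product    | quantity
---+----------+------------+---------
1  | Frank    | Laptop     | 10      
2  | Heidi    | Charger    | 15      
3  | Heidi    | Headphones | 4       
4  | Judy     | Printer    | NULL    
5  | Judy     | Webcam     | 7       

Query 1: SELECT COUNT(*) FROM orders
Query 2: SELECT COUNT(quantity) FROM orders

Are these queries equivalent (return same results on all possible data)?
No, not equivalent

Query 1 returns: [(5,)]
Query 2 returns: [(4,)]

Reason: COUNT(*) includes NULLs, COUNT(column) excludes them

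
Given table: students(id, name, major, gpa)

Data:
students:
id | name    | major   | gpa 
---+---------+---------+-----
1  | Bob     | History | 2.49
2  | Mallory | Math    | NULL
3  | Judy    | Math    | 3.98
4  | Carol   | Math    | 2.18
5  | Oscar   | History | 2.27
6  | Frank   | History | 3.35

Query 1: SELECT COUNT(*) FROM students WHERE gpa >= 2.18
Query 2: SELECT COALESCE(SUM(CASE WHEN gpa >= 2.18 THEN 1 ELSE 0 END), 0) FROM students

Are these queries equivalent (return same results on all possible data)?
Yes, equivalent

Both queries return: [(5,)]

Reason: COUNT with WHERE vs conditional SUM (COALESCE handles empty-table NULL)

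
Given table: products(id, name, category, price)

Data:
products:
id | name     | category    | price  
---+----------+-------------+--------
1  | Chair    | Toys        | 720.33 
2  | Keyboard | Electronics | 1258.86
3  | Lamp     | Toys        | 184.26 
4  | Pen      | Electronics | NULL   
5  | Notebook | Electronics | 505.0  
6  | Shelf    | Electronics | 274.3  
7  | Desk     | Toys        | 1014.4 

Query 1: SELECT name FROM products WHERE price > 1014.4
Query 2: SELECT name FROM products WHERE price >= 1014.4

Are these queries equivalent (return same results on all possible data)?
No, not equivalent

Query 1 returns: [('Keyboard',)]
Query 2 returns: [('Keyboard',), ('Desk',)]

Reason: > vs >= gives different results when price = 1014.4 exists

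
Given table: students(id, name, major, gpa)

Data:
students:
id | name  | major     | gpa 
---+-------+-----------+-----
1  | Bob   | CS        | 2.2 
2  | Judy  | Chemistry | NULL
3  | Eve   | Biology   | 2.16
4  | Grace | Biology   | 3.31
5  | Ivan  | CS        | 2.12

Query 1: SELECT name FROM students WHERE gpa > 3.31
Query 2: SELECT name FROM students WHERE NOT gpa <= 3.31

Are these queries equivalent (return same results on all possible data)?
Yes, equivalent

Both queries return: []

Reason: Both filter gpa > 3.31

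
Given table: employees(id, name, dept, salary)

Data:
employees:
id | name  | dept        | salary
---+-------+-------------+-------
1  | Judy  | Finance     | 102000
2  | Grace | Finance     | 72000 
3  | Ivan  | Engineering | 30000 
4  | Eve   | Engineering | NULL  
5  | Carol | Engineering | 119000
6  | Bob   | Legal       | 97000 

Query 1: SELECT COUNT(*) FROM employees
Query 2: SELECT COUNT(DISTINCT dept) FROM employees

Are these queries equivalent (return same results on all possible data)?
No, not equivalent

Query 1 returns: [(6,)]
Query 2 returns: [(3,)]

Reason: COUNT(*) counts rows, COUNT(DISTINCT dept) counts unique depts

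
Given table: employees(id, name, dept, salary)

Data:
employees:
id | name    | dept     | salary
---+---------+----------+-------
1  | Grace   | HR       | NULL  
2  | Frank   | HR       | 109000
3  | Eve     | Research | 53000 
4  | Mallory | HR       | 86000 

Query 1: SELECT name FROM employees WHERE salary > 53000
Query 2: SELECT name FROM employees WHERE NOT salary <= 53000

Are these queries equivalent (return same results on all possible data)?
Yes, equivalent

Both queries return: [('Frank',), ('Mallory',)]

Reason: Both filter salary > 53000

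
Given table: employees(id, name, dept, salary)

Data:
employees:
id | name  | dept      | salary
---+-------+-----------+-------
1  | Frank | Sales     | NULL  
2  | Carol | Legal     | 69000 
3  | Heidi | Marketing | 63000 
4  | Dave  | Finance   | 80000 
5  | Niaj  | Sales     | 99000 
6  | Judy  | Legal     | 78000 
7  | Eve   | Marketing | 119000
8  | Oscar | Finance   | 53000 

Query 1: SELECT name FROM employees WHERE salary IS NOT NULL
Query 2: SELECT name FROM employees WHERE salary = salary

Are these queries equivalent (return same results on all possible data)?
Yes, equivalent

Both queries return: [('Carol',), ('Dave',), ('Eve',), ('Heidi',), ('Judy',), ('Niaj',), ('Oscar',)]

Reason: IS NOT NULL vs self-equality (both exclude NULLs)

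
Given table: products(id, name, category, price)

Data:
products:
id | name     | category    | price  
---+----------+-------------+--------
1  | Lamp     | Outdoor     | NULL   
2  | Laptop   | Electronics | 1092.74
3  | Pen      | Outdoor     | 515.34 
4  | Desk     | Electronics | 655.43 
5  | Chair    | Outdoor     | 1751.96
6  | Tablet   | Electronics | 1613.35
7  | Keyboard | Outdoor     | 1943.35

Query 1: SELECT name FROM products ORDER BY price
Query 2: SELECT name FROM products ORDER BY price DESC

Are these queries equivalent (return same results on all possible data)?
No, not equivalent

Query 1 returns: [('Lamp',), ('Pen',), ('Desk',), ('Laptop',), ('Tablet',), ('Chair',), ('Keyboard',)]
Query 2 returns: [('Keyboard',), ('Chair',), ('Tablet',), ('Laptop',), ('Desk',), ('Pen',), ('Lamp',)]

Reason: ASC vs DESC gives opposite ordering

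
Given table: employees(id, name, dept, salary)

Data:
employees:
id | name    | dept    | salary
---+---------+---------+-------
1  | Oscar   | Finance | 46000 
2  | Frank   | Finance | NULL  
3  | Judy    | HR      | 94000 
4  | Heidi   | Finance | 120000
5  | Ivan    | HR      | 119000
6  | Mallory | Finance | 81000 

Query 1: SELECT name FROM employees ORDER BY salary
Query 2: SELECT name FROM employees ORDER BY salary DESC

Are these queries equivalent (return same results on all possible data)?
No, not equivalent

Query 1 returns: [('Frank',), ('Oscar',), ('Mallory',), ('Judy',), ('Ivan',), ('Heidi',)]
Query 2 returns: [('Heidi',), ('Ivan',), ('Judy',), ('Mallory',), ('Oscar',), ('Frank',)]

Reason: ASC vs DESC gives opposite ordering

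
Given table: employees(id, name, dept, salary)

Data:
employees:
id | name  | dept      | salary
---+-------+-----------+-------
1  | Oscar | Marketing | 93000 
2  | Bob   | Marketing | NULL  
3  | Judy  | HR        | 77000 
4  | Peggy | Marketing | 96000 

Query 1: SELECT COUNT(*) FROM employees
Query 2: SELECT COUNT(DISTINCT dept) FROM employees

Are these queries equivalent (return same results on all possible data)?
No, not equivalent

Query 1 returns: [(4,)]
Query 2 returns: [(2,)]

Reason: COUNT(*) counts rows, COUNT(DISTINCT dept) counts unique depts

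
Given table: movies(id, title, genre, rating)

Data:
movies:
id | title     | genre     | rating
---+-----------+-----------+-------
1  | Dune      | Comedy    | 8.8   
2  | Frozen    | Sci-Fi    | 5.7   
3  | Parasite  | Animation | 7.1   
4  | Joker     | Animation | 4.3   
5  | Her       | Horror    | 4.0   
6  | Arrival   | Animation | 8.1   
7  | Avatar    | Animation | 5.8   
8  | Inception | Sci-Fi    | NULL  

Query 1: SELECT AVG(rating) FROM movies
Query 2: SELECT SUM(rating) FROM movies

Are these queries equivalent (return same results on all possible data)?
No, not equivalent

Query 1 returns: [(6.257142857142857,)]
Query 2 returns: [(43.8,)]

Reason: AVG vs SUM give different aggregate values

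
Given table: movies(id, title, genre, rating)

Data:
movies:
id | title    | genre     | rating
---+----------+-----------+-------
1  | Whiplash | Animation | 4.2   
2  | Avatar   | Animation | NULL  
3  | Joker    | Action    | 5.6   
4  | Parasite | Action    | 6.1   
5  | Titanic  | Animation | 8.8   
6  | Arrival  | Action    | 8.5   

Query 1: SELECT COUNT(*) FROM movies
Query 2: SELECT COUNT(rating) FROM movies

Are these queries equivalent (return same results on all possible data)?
No, not equivalent

Query 1 returns: [(6,)]
Query 2 returns: [(5,)]

Reason: COUNT(*) includes NULLs, COUNT(column) excludes them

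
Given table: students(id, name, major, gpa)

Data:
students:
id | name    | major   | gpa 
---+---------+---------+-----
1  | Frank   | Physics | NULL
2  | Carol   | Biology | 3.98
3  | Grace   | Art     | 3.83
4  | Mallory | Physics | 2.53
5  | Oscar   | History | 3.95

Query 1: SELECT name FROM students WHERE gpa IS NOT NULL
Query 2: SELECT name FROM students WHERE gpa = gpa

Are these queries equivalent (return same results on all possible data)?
Yes, equivalent

Both queries return: [('Carol',), ('Grace',), ('Mallory',), ('Oscar',)]

Reason: IS NOT NULL vs self-equality (both exclude NULLs)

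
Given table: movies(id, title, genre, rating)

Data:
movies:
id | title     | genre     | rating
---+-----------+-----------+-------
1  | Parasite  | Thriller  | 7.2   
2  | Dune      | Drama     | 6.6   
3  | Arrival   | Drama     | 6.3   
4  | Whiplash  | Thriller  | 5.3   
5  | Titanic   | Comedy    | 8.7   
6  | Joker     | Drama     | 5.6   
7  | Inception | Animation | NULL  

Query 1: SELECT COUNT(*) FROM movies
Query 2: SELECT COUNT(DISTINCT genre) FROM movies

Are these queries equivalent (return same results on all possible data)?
No, not equivalent

Query 1 returns: [(7,)]
Query 2 returns: [(4,)]

Reason: COUNT(*) counts rows, COUNT(DISTINCT genre) counts unique genres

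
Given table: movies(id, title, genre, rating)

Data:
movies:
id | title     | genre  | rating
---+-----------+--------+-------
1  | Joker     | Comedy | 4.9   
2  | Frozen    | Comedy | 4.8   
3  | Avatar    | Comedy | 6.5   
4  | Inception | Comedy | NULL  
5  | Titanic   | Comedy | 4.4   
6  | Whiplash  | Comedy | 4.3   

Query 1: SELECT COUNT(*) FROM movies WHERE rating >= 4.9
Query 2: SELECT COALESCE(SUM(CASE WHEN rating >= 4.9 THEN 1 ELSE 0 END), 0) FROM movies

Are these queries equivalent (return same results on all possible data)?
Yes, equivalent

Both queries return: [(2,)]

Reason: COUNT with WHERE vs conditional SUM (COALESCE handles empty-table NULL)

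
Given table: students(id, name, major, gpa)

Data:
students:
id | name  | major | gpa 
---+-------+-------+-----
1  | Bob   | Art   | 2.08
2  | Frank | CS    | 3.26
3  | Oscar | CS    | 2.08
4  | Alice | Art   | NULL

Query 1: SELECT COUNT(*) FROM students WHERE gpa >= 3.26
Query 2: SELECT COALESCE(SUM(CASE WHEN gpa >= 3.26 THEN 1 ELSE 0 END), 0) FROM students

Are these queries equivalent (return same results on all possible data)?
Yes, equivalent

Both queries return: [(1,)]

Reason: COUNT with WHERE vs conditional SUM (COALESCE handles empty-table NULL)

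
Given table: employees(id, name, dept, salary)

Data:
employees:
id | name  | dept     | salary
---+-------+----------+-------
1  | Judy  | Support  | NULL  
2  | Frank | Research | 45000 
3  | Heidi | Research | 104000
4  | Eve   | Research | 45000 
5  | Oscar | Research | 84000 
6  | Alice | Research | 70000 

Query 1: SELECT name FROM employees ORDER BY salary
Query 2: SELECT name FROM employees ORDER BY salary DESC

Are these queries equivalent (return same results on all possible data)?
No, not equivalent

Query 1 returns: [('Judy',), ('Frank',), ('Eve',), ('Alice',), ('Oscar',), ('Heidi',)]
Query 2 returns: [('Heidi',), ('Oscar',), ('Alice',), ('Frank',), ('Eve',), ('Judy',)]

Reason: ASC vs DESC gives opposite ordering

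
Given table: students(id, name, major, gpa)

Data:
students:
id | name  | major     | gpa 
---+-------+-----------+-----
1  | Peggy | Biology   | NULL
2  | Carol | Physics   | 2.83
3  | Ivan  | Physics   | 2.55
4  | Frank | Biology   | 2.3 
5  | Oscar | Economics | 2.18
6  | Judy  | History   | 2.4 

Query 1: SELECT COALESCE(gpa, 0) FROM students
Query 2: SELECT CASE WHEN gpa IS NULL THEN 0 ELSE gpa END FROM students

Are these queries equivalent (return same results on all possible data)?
Yes, equivalent

Both queries return: [(0,), (2.18,), (2.3,), (2.4,), (2.55,), (2.83,)]

Reason: COALESCE vs CASE for NULL handling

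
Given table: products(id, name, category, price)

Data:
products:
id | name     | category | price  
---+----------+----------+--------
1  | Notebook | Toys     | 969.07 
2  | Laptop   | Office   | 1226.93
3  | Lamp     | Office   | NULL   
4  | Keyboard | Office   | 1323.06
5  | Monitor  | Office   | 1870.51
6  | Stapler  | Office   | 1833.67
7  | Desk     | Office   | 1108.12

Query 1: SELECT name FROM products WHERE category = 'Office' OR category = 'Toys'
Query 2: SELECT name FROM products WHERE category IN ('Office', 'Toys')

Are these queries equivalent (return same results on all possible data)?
Yes, equivalent

Both queries return: [('Desk',), ('Keyboard',), ('Lamp',), ('Laptop',), ('Monitor',), ('Notebook',), ('Stapler',)]

Reason: OR vs IN are equivalent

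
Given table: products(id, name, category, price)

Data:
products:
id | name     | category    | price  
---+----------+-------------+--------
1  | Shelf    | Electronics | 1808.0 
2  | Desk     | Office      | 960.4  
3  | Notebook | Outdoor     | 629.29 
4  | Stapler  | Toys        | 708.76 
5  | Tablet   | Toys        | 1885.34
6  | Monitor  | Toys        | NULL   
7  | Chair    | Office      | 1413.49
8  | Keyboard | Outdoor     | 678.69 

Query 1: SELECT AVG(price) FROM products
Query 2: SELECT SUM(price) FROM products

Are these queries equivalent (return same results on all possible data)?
No, not equivalent

Query 1 returns: [(1154.8528571428571,)]
Query 2 returns: [(8083.97,)]

Reason: AVG vs SUM give different aggregate values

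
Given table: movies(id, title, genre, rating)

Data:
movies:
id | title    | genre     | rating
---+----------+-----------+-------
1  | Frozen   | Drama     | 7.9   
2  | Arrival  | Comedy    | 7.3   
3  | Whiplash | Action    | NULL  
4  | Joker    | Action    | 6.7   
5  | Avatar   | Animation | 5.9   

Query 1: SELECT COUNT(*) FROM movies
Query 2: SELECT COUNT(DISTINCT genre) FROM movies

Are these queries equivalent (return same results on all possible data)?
No, not equivalent

Query 1 returns: [(5,)]
Query 2 returns: [(4,)]

Reason: COUNT(*) counts rows, COUNT(DISTINCT genre) counts unique genres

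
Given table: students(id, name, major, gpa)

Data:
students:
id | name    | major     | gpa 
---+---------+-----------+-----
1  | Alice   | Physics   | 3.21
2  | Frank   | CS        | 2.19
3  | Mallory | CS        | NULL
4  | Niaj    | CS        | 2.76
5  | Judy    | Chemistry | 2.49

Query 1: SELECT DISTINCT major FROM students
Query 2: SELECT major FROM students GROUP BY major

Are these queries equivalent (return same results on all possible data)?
Yes, equivalent

Both queries return: [('CS',), ('Chemistry',), ('Physics',)]

Reason: Both get unique majors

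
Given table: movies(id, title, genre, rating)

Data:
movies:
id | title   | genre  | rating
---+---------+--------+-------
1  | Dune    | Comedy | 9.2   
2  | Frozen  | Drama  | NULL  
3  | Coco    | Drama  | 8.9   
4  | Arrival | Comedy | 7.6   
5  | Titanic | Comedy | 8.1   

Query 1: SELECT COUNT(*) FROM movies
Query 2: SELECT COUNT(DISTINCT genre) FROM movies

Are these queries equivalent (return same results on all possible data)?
No, not equivalent

Query 1 returns: [(5,)]
Query 2 returns: [(2,)]

Reason: COUNT(*) counts rows, COUNT(DISTINCT genre) counts unique genres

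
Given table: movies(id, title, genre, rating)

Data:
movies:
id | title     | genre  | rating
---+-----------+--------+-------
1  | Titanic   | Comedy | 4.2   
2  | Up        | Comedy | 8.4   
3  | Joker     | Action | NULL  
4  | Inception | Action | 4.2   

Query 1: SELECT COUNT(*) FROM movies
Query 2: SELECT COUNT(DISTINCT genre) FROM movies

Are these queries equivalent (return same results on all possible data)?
No, not equivalent

Query 1 returns: [(4,)]
Query 2 returns: [(2,)]

Reason: COUNT(*) counts rows, COUNT(DISTINCT genre) counts unique genres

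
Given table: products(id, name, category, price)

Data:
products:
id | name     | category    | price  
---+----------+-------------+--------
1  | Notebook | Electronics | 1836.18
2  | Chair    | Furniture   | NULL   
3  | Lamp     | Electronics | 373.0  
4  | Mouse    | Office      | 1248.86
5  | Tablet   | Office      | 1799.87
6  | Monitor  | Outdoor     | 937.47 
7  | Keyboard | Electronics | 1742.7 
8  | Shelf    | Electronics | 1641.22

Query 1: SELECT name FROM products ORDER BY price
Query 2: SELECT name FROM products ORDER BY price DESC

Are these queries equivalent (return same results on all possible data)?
No, not equivalent

Query 1 returns: [('Chair',), ('Lamp',), ('Monitor',), ('Mouse',), ('Shelf',), ('Keyboard',), ('Tablet',), ('Notebook',)]
Query 2 returns: [('Notebook',), ('Tablet',), ('Keyboard',), ('Shelf',), ('Mouse',), ('Monitor',), ('Lamp',), ('Chair',)]

Reason: ASC vs DESC gives opposite ordering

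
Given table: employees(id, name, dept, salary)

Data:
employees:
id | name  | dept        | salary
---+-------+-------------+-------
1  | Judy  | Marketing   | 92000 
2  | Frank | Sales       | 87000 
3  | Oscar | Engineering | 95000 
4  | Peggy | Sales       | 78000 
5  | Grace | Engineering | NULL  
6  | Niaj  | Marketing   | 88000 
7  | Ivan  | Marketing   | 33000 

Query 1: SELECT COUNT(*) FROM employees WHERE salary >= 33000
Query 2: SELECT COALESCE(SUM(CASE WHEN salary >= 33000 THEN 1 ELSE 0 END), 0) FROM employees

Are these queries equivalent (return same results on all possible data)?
Yes, equivalent

Both queries return: [(6,)]

Reason: COUNT with WHERE vs conditional SUM (COALESCE handles empty-table NULL)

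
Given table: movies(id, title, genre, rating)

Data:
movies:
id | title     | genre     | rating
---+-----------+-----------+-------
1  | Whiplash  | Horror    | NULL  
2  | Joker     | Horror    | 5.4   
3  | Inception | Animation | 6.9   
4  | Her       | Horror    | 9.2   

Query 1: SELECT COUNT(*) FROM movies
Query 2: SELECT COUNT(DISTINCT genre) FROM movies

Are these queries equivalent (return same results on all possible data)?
No, not equivalent

Query 1 returns: [(4,)]
Query 2 returns: [(2,)]

Reason: COUNT(*) counts rows, COUNT(DISTINCT genre) counts unique genres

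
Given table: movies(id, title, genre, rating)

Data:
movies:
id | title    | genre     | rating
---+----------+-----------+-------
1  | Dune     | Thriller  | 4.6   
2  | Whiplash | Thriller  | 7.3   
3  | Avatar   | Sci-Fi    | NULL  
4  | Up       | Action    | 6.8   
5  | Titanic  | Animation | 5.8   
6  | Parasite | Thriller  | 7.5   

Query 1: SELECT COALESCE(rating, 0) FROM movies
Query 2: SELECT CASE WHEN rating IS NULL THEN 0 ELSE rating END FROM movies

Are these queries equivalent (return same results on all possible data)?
Yes, equivalent

Both queries return: [(0,), (4.6,), (5.8,), (6.8,), (7.3,), (7.5,)]

Reason: COALESCE vs CASE for NULL handling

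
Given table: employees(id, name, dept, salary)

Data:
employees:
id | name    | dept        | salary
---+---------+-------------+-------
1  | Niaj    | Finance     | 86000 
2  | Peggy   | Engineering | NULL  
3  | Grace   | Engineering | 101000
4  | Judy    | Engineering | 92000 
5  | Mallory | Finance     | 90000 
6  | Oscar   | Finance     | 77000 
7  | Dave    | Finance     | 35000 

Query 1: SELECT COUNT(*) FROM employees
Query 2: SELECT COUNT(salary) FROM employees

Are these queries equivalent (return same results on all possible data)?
No, not equivalent

Query 1 returns: [(7,)]
Query 2 returns: [(6,)]

Reason: COUNT(*) includes NULLs, COUNT(column) excludes them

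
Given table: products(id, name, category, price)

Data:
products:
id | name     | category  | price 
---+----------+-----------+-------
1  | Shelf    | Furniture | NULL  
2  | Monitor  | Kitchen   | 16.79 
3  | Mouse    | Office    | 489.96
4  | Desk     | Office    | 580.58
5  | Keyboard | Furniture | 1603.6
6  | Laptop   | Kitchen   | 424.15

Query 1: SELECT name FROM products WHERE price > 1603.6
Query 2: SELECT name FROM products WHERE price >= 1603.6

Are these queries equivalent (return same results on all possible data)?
No, not equivalent

Query 1 returns: []
Query 2 returns: [('Keyboard',)]

Reason: > vs >= gives different results when price = 1603.6 exists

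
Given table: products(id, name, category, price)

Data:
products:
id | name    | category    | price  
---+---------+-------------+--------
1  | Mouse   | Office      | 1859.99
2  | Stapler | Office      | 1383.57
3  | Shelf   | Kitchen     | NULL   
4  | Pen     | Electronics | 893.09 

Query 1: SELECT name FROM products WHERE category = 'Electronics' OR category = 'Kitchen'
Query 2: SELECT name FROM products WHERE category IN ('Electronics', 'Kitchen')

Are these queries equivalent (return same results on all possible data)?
Yes, equivalent

Both queries return: [('Pen',), ('Shelf',)]

Reason: OR vs IN are equivalent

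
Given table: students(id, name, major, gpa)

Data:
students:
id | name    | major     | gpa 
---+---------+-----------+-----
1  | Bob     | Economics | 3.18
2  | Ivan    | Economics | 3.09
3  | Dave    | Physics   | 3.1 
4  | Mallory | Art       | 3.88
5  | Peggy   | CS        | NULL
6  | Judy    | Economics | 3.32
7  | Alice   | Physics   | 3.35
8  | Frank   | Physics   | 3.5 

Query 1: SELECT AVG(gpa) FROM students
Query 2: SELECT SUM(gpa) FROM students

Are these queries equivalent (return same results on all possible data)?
No, not equivalent

Query 1 returns: [(3.345714285714286,)]
Query 2 returns: [(23.42,)]

Reason: AVG vs SUM give different aggregate values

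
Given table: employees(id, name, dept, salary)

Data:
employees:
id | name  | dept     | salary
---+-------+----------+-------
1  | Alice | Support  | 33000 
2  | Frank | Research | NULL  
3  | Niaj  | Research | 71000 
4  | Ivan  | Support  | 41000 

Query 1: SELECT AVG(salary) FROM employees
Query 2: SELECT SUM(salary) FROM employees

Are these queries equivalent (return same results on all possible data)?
No, not equivalent

Query 1 returns: [(48333.333333333336,)]
Query 2 returns: [(145000,)]

Reason: AVG vs SUM give different aggregate values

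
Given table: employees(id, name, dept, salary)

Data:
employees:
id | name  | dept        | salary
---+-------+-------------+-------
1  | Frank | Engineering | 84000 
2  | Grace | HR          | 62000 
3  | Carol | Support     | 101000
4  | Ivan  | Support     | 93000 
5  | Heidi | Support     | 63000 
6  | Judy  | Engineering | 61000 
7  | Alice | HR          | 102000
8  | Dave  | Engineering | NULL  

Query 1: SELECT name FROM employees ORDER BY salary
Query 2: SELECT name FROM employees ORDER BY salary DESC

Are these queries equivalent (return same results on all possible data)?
No, not equivalent

Query 1 returns: [('Dave',), ('Judy',), ('Grace',), ('Heidi',), ('Frank',), ('Ivan',), ('Carol',), ('Alice',)]
Query 2 returns: [('Alice',), ('Carol',), ('Ivan',), ('Frank',), ('Heidi',), ('Grace',), ('Judy',), ('Dave',)]

Reason: ASC vs DESC gives opposite ordering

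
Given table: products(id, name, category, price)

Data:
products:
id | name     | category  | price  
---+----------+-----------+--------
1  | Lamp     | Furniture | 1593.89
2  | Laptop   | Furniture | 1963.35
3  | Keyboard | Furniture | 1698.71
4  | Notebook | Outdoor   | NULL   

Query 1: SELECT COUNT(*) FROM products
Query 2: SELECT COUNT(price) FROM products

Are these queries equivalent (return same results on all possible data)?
No, not equivalent

Query 1 returns: [(4,)]
Query 2 returns: [(3,)]

Reason: COUNT(*) includes NULLs, COUNT(column) excludes them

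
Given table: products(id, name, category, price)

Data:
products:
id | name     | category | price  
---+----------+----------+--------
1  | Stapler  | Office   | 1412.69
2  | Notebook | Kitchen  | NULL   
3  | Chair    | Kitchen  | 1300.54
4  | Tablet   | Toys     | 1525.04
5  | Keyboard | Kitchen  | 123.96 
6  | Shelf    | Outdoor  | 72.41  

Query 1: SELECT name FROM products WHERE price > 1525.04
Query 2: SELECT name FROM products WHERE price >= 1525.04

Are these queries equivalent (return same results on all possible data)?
No, not equivalent

Query 1 returns: []
Query 2 returns: [('Tablet',)]

Reason: > vs >= gives different results when price = 1525.04 exists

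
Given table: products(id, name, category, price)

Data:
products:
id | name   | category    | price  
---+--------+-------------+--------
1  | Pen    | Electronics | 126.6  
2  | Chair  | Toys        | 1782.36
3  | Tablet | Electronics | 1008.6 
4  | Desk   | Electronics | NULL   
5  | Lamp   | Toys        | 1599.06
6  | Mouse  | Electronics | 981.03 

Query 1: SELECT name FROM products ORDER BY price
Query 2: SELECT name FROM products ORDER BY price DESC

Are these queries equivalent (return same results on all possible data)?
No, not equivalent

Query 1 returns: [('Desk',), ('Pen',), ('Mouse',), ('Tablet',), ('Lamp',), ('Chair',)]
Query 2 returns: [('Chair',), ('Lamp',), ('Tablet',), ('Mouse',), ('Pen',), ('Desk',)]

Reason: ASC vs DESC gives opposite ordering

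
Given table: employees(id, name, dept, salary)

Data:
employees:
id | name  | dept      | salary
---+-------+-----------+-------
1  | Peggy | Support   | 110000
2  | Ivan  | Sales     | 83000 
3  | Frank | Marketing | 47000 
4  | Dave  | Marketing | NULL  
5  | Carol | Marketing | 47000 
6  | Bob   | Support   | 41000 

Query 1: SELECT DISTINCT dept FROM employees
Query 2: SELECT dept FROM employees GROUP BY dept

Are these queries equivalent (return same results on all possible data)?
Yes, equivalent

Both queries return: [('Marketing',), ('Sales',), ('Support',)]

Reason: Both get unique depts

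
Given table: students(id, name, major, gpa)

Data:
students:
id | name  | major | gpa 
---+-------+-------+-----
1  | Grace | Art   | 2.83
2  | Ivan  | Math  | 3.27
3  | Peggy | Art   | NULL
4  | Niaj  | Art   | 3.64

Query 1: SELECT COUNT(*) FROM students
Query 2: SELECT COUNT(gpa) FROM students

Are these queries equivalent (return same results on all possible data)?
No, not equivalent

Query 1 returns: [(4,)]
Query 2 returns: [(3,)]

Reason: COUNT(*) includes NULLs, COUNT(column) excludes them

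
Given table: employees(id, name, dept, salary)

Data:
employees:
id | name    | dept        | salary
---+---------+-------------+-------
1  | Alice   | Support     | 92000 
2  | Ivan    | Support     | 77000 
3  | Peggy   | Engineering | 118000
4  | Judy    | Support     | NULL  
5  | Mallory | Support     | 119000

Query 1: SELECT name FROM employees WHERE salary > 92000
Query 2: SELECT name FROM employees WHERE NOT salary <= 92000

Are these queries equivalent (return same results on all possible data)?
Yes, equivalent

Both queries return: [('Mallory',), ('Peggy',)]

Reason: Both filter salary > 92000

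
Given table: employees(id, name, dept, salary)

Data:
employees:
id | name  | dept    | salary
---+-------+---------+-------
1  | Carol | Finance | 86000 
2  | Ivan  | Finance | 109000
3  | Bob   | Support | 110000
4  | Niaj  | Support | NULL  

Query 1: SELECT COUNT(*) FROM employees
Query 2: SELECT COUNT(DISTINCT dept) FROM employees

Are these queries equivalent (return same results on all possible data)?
No, not equivalent

Query 1 returns: [(4,)]
Query 2 returns: [(2,)]

Reason: COUNT(*) counts rows, COUNT(DISTINCT dept) counts unique depts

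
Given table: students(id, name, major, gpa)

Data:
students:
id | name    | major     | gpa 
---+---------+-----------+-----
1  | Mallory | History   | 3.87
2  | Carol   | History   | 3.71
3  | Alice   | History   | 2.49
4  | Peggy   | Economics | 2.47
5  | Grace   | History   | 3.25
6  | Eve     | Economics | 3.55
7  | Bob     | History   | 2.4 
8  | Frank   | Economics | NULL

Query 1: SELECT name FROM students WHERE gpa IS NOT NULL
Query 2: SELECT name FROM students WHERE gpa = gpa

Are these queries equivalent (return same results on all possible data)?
Yes, equivalent

Both queries return: [('Alice',), ('Bob',), ('Carol',), ('Eve',), ('Grace',), ('Mallory',), ('Peggy',)]

Reason: IS NOT NULL vs self-equality (both exclude NULLs)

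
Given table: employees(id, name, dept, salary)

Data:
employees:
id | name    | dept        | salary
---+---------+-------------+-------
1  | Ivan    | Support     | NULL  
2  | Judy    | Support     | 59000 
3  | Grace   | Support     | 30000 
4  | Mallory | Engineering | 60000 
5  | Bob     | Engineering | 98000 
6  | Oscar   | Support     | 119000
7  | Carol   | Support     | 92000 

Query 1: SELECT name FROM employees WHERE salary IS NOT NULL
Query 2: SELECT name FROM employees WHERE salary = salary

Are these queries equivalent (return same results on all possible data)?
Yes, equivalent

Both queries return: [('Bob',), ('Carol',), ('Grace',), ('Judy',), ('Mallory',), ('Oscar',)]

Reason: IS NOT NULL vs self-equality (both exclude NULLs)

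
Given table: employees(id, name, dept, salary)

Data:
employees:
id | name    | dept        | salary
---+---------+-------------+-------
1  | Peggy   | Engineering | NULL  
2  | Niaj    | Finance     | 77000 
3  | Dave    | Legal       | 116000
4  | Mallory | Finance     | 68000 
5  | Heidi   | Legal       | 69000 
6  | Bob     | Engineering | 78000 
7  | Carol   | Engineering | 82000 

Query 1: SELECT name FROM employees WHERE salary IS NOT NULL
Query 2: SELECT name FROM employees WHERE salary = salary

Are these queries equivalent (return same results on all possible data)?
Yes, equivalent

Both queries return: [('Bob',), ('Carol',), ('Dave',), ('Heidi',), ('Mallory',), ('Niaj',)]

Reason: IS NOT NULL vs self-equality (both exclude NULLs)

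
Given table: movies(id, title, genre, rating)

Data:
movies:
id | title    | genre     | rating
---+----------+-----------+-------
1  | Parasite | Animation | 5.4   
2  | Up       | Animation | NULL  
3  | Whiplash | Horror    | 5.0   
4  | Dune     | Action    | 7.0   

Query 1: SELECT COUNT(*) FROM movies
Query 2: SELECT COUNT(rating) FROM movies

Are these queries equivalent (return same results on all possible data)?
No, not equivalent

Query 1 returns: [(4,)]
Query 2 returns: [(3,)]

Reason: COUNT(*) includes NULLs, COUNT(column) excludes them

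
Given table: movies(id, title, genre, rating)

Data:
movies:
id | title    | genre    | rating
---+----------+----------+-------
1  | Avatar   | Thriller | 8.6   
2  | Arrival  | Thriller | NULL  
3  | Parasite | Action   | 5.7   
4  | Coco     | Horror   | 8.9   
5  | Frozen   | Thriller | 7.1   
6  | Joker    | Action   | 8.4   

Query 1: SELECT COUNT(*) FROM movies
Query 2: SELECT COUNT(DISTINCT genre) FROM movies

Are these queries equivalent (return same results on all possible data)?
No, not equivalent

Query 1 returns: [(6,)]
Query 2 returns: [(3,)]

Reason: COUNT(*) counts rows, COUNT(DISTINCT genre) counts unique genres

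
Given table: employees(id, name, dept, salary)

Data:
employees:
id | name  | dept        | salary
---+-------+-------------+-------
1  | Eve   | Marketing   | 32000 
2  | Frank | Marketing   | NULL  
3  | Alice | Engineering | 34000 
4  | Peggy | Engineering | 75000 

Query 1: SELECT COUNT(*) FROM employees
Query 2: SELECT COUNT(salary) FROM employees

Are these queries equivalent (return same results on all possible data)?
No, not equivalent

Query 1 returns: [(4,)]
Query 2 returns: [(3,)]

Reason: COUNT(*) includes NULLs, COUNT(column) excludes them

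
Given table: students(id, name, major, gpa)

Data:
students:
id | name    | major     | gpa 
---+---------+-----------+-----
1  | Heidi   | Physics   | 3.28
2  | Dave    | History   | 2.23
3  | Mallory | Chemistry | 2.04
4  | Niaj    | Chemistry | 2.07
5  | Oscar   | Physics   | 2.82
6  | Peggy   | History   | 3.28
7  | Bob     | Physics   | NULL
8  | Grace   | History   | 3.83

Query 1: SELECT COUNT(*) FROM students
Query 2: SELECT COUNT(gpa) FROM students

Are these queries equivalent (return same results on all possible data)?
No, not equivalent

Query 1 returns: [(8,)]
Query 2 returns: [(7,)]

Reason: COUNT(*) includes NULLs, COUNT(column) excludes them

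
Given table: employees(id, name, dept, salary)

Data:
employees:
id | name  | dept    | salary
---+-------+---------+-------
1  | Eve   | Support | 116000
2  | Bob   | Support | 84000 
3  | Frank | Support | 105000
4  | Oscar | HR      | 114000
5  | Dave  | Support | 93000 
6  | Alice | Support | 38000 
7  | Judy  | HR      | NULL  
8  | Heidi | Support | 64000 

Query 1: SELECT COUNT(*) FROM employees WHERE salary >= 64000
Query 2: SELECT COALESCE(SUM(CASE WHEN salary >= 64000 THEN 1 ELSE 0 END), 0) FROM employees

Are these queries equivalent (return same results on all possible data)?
Yes, equivalent

Both queries return: [(6,)]

Reason: COUNT with WHERE vs conditional SUM (COALESCE handles empty-table NULL)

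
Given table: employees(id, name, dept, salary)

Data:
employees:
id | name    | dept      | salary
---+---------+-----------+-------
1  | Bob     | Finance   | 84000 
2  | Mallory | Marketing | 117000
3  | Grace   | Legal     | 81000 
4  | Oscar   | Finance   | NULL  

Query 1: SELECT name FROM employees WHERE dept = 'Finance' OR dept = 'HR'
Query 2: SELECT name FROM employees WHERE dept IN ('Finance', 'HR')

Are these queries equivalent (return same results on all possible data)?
Yes, equivalent

Both queries return: [('Bob',), ('Oscar',)]

Reason: OR vs IN are equivalent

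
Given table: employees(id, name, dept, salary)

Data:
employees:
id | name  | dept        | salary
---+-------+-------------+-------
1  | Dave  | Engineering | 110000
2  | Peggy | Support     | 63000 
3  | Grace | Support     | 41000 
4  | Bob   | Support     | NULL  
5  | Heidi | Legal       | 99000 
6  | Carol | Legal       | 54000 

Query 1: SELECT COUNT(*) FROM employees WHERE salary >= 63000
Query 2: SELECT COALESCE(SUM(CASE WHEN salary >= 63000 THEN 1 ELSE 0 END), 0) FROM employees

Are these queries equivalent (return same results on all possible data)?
Yes, equivalent

Both queries return: [(3,)]

Reason: COUNT with WHERE vs conditional SUM (COALESCE handles empty-table NULL)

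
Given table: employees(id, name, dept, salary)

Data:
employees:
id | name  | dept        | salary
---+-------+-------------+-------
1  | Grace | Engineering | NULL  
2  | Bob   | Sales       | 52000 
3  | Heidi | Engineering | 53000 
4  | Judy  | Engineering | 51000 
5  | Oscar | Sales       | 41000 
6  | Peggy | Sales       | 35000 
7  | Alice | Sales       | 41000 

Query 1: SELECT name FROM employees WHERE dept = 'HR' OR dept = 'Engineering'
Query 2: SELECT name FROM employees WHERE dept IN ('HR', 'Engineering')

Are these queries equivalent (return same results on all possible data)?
Yes, equivalent

Both queries return: [('Grace',), ('Heidi',), ('Judy',)]

Reason: OR vs IN are equivalent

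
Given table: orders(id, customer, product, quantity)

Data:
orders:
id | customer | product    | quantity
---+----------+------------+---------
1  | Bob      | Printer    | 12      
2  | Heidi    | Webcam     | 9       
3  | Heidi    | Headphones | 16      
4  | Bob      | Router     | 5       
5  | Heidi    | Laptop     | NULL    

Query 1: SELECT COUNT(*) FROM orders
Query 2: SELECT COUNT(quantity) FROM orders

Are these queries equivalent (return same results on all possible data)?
No, not equivalent

Query 1 returns: [(5,)]
Query 2 returns: [(4,)]

Reason: COUNT(*) includes NULLs, COUNT(column) excludes them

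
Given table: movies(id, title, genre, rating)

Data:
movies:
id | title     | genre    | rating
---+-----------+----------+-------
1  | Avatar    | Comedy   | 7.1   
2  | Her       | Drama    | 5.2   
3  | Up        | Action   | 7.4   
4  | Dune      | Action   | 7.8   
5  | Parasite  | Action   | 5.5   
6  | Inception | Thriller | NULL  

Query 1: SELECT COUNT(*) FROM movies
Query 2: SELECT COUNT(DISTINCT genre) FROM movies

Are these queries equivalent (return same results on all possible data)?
No, not equivalent

Query 1 returns: [(6,)]
Query 2 returns: [(4,)]

Reason: COUNT(*) counts rows, COUNT(DISTINCT genre) counts unique genres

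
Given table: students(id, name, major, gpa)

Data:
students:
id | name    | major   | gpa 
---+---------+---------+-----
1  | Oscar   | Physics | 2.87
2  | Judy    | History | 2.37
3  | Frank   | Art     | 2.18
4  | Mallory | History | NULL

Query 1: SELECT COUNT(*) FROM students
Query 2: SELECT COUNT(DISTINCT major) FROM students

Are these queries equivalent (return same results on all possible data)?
No, not equivalent

Query 1 returns: [(4,)]
Query 2 returns: [(3,)]

Reason: COUNT(*) counts rows, COUNT(DISTINCT major) counts unique majors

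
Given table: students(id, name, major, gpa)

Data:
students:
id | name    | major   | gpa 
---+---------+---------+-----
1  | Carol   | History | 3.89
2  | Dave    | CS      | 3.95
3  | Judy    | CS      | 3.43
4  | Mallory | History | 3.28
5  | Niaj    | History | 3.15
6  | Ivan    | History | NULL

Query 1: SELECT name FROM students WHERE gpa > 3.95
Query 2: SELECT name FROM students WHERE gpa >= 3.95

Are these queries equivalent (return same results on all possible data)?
No, not equivalent

Query 1 returns: []
Query 2 returns: [('Dave',)]

Reason: > vs >= gives different results when gpa = 3.95 exists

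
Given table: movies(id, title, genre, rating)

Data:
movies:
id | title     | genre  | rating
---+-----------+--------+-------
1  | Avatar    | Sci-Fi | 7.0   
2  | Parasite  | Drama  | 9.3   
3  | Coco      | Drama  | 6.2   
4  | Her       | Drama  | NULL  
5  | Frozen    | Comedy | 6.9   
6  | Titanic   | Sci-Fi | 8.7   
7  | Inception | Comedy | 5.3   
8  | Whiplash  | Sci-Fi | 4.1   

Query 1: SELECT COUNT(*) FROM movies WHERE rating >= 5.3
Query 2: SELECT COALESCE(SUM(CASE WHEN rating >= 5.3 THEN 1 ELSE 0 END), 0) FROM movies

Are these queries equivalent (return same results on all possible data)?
Yes, equivalent

Both queries return: [(6,)]

Reason: COUNT with WHERE vs conditional SUM (COALESCE handles empty-table NULL)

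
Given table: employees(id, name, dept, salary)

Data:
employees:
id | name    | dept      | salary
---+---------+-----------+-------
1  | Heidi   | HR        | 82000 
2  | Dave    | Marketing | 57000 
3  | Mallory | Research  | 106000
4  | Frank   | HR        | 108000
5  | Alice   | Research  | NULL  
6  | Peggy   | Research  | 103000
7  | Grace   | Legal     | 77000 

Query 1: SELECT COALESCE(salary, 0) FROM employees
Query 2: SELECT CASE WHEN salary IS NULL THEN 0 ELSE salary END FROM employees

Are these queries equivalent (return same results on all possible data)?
Yes, equivalent

Both queries return: [(0,), (57000,), (77000,), (82000,), (103000,), (106000,), (108000,)]

Reason: COALESCE vs CASE for NULL handling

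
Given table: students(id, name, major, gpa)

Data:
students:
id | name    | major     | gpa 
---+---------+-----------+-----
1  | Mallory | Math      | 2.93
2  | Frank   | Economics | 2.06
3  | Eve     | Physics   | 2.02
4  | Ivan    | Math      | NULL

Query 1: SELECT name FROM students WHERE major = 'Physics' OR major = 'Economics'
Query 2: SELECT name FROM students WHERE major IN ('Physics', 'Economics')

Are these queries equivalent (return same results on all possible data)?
Yes, equivalent

Both queries return: [('Eve',), ('Frank',)]

Reason: OR vs IN are equivalent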